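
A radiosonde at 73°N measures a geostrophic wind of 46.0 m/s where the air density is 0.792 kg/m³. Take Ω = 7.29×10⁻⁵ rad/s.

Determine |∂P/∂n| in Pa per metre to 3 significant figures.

Coriolis parameter at 73°N:
f = 2Ω sin φ = 2 × 7.29×10⁻⁵ × sin 73° = 1.39×10⁻⁴ s⁻¹
Geostrophic balance rearranged: |∂P/∂n| = f ρ V_g
|∂P/∂n| = 1.39×10⁻⁴ × 0.792 × 46.0 = 5.08×10⁻³ Pa/m

5.08×10⁻³ Pa/m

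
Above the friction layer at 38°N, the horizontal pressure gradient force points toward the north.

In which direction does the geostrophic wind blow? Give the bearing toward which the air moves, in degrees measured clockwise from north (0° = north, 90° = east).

090°

The pressure-gradient force points toward the north (bearing 000°).
Geostrophic balance: in the Northern Hemisphere the Coriolis force deflects motion to the right, so the geostrophic wind blows 90° to the right of the pressure-gradient force (low pressure on the left).
Rotating 000° by 90° clockwise gives 090° — the wind blows toward the east.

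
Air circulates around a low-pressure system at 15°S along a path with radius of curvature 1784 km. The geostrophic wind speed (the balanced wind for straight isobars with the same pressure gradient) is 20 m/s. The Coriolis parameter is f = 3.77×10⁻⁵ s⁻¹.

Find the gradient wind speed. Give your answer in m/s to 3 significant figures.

16.1 m/s

Around a low, centrifugal force acts outward with Coriolis, so pressure-gradient force balances both:
(1/ρ)|∂P/∂n| = fV + V²/R  →  V² + fR·V − fR·V_g = 0
With fR = 3.77×10⁻⁵ × 1784×10³ m = 67.3 m/s:
V = [−fR + √((fR)² + 4 fR V_g)]/2 = [−67.3 + √(67.3² + 4×67.3×20)]/2 = 16.1 m/s
Subgeostrophic (V < V_g = 20 m/s), as expected around a low.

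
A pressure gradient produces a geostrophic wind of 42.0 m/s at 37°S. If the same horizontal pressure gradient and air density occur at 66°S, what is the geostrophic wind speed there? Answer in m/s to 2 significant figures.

With the same pressure gradient and density, V_g ∝ 1/f ∝ 1/sin φ.
V₂ = V₁ · sin φ₁ / sin φ₂ = 42.0 × sin 37° / sin 66°
V₂ = 42.0 × 0.6018/0.9135 = 28 m/s

28 m/s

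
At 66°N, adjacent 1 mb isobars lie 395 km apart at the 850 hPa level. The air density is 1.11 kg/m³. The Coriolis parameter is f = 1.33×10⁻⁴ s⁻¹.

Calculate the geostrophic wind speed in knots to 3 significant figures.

Pressure gradient: |∂P/∂n| = 100 Pa / 395000 m = 2.53×10⁻⁴ Pa/m
Geostrophic balance (pressure-gradient force = Coriolis force):
V_g = (1/(fρ)) |∂P/∂n| = 2.53×10⁻⁴ / (1.33×10⁻⁴ × 1.11) = 1.71 m/s
Converting: 1.71 m/s × 1.944 = 3.33 knots

3.33 knots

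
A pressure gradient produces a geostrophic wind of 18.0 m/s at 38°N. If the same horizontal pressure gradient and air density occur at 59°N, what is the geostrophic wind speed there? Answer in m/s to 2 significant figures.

With the same pressure gradient and density, V_g ∝ 1/f ∝ 1/sin φ.
V₂ = V₁ · sin φ₁ / sin φ₂ = 18.0 × sin 38° / sin 59°
V₂ = 18.0 × 0.6157/0.8572 = 13 m/s

13 m/s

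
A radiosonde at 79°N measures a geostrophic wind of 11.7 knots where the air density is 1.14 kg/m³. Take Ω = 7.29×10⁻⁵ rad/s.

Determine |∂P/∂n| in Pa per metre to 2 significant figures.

Coriolis parameter at 79°N:
f = 2Ω sin φ = 2 × 7.29×10⁻⁵ × sin 79° = 1.43×10⁻⁴ s⁻¹
Wind speed in SI: 11.7 knots = 6.02 m/s
Geostrophic balance rearranged: |∂P/∂n| = f ρ V_g
|∂P/∂n| = 1.43×10⁻⁴ × 1.14 × 6.02 = 9.82×10⁻⁴ Pa/m

9.8×10⁻⁴ Pa/m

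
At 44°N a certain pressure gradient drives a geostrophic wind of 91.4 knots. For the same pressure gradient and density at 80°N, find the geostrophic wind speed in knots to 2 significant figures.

64 knots

With the same pressure gradient and density, V_g ∝ 1/f ∝ 1/sin φ.
V₂ = V₁ · sin φ₁ / sin φ₂ = 91.4 × sin 44° / sin 80°
V₂ = 91.4 × 0.6947/0.9848 = 64 knots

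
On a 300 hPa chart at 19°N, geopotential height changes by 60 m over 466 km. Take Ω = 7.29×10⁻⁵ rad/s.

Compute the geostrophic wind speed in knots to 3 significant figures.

Coriolis parameter at 19°N:
f = 2Ω sin φ = 2 × 7.29×10⁻⁵ × sin 19° = 4.75×10⁻⁵ s⁻¹
Height gradient: |∂Z/∂n| = 60 m / 466000 m = 1.29×10⁻⁴
On a pressure surface, geostrophic balance gives V_g = (g/f)|∂Z/∂n|:
V_g = 9.81 × 1.29×10⁻⁴ / 4.75×10⁻⁵ = 26.6 m/s
Converting: 26.6 m/s × 1.944 = 51.7 knots

51.7 knots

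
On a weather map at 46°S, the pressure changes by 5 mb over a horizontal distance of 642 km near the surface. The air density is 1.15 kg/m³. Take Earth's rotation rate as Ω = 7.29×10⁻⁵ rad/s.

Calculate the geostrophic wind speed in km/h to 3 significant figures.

Coriolis parameter at 46°S:
f = 2Ω sin φ = 2 × 7.29×10⁻⁵ × sin 46° = 1.05×10⁻⁴ s⁻¹
Pressure gradient: |∂P/∂n| = 500 Pa / 642000 m = 7.79×10⁻⁴ Pa/m
Geostrophic balance (pressure-gradient force = Coriolis force):
V_g = (1/(fρ)) |∂P/∂n| = 7.79×10⁻⁴ / (1.05×10⁻⁴ × 1.15) = 6.46 m/s
Converting: 6.46 m/s × 3.6 = 23.2 km/h

23.2 km/h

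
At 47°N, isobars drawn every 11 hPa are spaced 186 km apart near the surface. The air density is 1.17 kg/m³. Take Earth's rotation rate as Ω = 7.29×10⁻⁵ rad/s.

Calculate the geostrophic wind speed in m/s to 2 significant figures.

Coriolis parameter at 47°N:
f = 2Ω sin φ = 2 × 7.29×10⁻⁵ × sin 47° = 1.07×10⁻⁴ s⁻¹
Pressure gradient: |∂P/∂n| = 1100 Pa / 186000 m = 5.91×10⁻³ Pa/m
Geostrophic balance (pressure-gradient force = Coriolis force):
V_g = (1/(fρ)) |∂P/∂n| = 5.91×10⁻³ / (1.07×10⁻⁴ × 1.17) = 47.4 m/s

47 m/s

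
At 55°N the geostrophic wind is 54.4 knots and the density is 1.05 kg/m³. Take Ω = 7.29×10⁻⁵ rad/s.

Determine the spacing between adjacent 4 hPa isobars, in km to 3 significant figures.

114 km

Coriolis parameter at 55°N:
f = 2Ω sin φ = 2 × 7.29×10⁻⁵ × sin 55° = 1.19×10⁻⁴ s⁻¹
Wind speed in SI: 54.4 knots = 28.0 m/s
Geostrophic balance rearranged: |∂P/∂n| = f ρ V_g
|∂P/∂n| = 1.19×10⁻⁴ × 1.05 × 28.0 = 3.51×10⁻³ Pa/m
Isobar spacing: Δn = ΔP/|∂P/∂n| = 400 Pa / 3.51×10⁻³ Pa/m = 113976 m ≈ 114 km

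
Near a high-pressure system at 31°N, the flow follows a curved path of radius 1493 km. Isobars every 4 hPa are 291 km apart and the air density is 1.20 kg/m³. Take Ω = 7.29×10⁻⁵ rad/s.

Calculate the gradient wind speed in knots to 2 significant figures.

35 knots

Coriolis parameter at 31°N:
f = 2Ω sin φ = 2 × 7.29×10⁻⁵ × sin 31° = 7.51×10⁻⁵ s⁻¹
Pressure gradient: |∂P/∂n| = 400 Pa / 291000 m = 1.37×10⁻³ Pa/m
Geostrophic speed: V_g = |∂P/∂n|/(fρ) = 1.37×10⁻³/(7.51×10⁻⁵ × 1.20) = 15.3 m/s
Around a high, pressure-gradient force acts outward with centrifugal, so Coriolis balances both:
fV = (1/ρ)|∂P/∂n| + V²/R  →  V² − fR·V + fR·V_g = 0
With fR = 7.51×10⁻⁵ × 1493×10³ m = 112 m/s:
V = [fR − √((fR)² − 4 fR V_g)]/2 = [112 − √(112² − 4×112×15.3)]/2 = 18.2 m/s
Supergeostrophic (V > V_g = 15.3 m/s), as expected around a high.
Converting: 18.2 m/s × 1.944 = 35 knots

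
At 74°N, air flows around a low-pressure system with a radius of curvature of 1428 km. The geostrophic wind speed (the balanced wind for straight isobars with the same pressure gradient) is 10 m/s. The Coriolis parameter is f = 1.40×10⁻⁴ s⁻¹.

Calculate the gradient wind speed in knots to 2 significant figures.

19 knots

Around a low, centrifugal force acts outward with Coriolis, so pressure-gradient force balances both:
(1/ρ)|∂P/∂n| = fV + V²/R  →  V² + fR·V − fR·V_g = 0
With fR = 1.40×10⁻⁴ × 1428×10³ m = 200 m/s:
V = [−fR + √((fR)² + 4 fR V_g)]/2 = [−200 + √(200² + 4×200×10)]/2 = 9.54 m/s
Subgeostrophic (V < V_g = 10 m/s), as expected around a low.
Converting: 9.54 m/s × 1.944 = 19 knots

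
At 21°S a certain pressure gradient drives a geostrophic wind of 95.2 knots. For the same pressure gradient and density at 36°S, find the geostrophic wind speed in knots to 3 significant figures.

58.0 knots

With the same pressure gradient and density, V_g ∝ 1/f ∝ 1/sin φ.
V₂ = V₁ · sin φ₁ / sin φ₂ = 95.2 × sin 21° / sin 36°
V₂ = 95.2 × 0.3584/0.5878 = 58.0 knots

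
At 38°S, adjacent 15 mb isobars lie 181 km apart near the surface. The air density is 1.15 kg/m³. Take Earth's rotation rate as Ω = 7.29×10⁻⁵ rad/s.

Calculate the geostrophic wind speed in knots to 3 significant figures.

156 knots

Coriolis parameter at 38°S:
f = 2Ω sin φ = 2 × 7.29×10⁻⁵ × sin 38° = 8.98×10⁻⁵ s⁻¹
Pressure gradient: |∂P/∂n| = 1500 Pa / 181000 m = 8.29×10⁻³ Pa/m
Geostrophic balance (pressure-gradient force = Coriolis force):
V_g = (1/(fρ)) |∂P/∂n| = 8.29×10⁻³ / (8.98×10⁻⁵ × 1.15) = 80.3 m/s
Converting: 80.3 m/s × 1.944 = 156 knots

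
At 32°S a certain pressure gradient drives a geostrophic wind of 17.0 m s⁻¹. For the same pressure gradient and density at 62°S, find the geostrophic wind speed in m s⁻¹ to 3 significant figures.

10.2 m s⁻¹

With the same pressure gradient and density, V_g ∝ 1/f ∝ 1/sin φ.
V₂ = V₁ · sin φ₁ / sin φ₂ = 17.0 × sin 32° / sin 62°
V₂ = 17.0 × 0.5299/0.8829 = 10.2 m s⁻¹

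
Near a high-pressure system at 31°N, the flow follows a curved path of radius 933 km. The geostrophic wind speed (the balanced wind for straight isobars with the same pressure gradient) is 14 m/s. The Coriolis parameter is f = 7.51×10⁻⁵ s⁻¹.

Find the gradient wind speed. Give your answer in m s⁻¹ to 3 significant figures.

19.3 m s⁻¹

Around a high, pressure-gradient force acts outward with centrifugal, so Coriolis balances both:
fV = (1/ρ)|∂P/∂n| + V²/R  →  V² − fR·V + fR·V_g = 0
With fR = 7.51×10⁻⁵ × 933×10³ m = 70.1 m/s:
V = [fR − √((fR)² − 4 fR V_g)]/2 = [70.1 − √(70.1² − 4×70.1×14)]/2 = 19.3 m/s
Supergeostrophic (V > V_g = 14 m/s), as expected around a high.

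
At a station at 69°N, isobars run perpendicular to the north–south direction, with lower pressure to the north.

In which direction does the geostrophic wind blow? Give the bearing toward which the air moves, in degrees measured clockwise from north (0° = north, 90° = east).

The pressure-gradient force points toward the north (bearing 000°).
Geostrophic balance: in the Northern Hemisphere the Coriolis force deflects motion to the right, so the geostrophic wind blows 90° to the right of the pressure-gradient force (low pressure on the left).
Rotating 000° by 90° clockwise gives 090° — the wind blows toward the east.

090°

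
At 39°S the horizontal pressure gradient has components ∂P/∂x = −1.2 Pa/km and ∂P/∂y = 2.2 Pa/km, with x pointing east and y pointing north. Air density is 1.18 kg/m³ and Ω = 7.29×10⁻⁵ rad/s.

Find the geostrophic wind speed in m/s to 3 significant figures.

23.1 m/s

Coriolis parameter at 39°S:
f = 2Ω sin φ = 2 × 7.29×10⁻⁵ × sin 39° = 9.18×10⁻⁵ s⁻¹
In the Southern Hemisphere f is negative: f = −9.18×10⁻⁵ s⁻¹.
Component geostrophic relations (x east, y north):
u_g = −(1/(fρ)) ∂P/∂y,  v_g = (1/(fρ)) ∂P/∂x
u_g = −(2.2×10⁻³)/(−9.18×10⁻⁵ × 1.18) = 20.3 m/s;  v_g = (−1.2×10⁻³)/(−9.18×10⁻⁵ × 1.18) = 11.1 m/s
|V_g| = √(u_g² + v_g²) = 23.1 m/s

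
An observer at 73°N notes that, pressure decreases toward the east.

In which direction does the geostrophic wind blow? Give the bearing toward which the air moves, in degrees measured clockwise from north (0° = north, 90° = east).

180°

The pressure-gradient force points toward the east (bearing 090°).
Geostrophic balance: in the Northern Hemisphere the Coriolis force deflects motion to the right, so the geostrophic wind blows 90° to the right of the pressure-gradient force (low pressure on the left).
Rotating 090° by 90° clockwise gives 180° — the wind blows toward the south.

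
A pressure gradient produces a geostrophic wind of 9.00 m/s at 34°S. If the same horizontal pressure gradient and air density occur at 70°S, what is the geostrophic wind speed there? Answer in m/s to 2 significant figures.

With the same pressure gradient and density, V_g ∝ 1/f ∝ 1/sin φ.
V₂ = V₁ · sin φ₁ / sin φ₂ = 9.00 × sin 34° / sin 70°
V₂ = 9.00 × 0.5592/0.9397 = 5.4 m/s

5.4 m/s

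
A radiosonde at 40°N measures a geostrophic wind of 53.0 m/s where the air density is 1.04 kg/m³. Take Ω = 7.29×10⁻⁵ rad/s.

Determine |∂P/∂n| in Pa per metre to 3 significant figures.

Coriolis parameter at 40°N:
f = 2Ω sin φ = 2 × 7.29×10⁻⁵ × sin 40° = 9.37×10⁻⁵ s⁻¹
Geostrophic balance rearranged: |∂P/∂n| = f ρ V_g
|∂P/∂n| = 9.37×10⁻⁵ × 1.04 × 53.0 = 5.17×10⁻³ Pa/m

5.17×10⁻³ Pa/m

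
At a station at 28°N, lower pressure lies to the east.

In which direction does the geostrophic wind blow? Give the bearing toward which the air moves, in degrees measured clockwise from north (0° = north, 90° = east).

180°

The pressure-gradient force points toward the east (bearing 090°).
Geostrophic balance: in the Northern Hemisphere the Coriolis force deflects motion to the right, so the geostrophic wind blows 90° to the right of the pressure-gradient force (low pressure on the left).
Rotating 090° by 90° clockwise gives 180° — the wind blows toward the south.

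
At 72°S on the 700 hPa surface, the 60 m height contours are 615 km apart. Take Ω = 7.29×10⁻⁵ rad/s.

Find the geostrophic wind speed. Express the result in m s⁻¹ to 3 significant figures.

Coriolis parameter at 72°S:
f = 2Ω sin φ = 2 × 7.29×10⁻⁵ × sin 72° = 1.39×10⁻⁴ s⁻¹
Height gradient: |∂Z/∂n| = 60 m / 615000 m = 9.76×10⁻⁵
On a pressure surface, geostrophic balance gives V_g = (g/f)|∂Z/∂n|:
V_g = 9.81 × 9.76×10⁻⁵ / 1.39×10⁻⁴ = 6.90 m/s

6.90 m s⁻¹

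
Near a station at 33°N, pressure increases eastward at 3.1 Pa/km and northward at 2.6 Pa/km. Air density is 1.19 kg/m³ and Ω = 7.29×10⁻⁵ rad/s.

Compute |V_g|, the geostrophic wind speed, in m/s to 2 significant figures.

Coriolis parameter at 33°N:
f = 2Ω sin φ = 2 × 7.29×10⁻⁵ × sin 33° = 7.94×10⁻⁵ s⁻¹
Component geostrophic relations (x east, y north):
u_g = −(1/(fρ)) ∂P/∂y,  v_g = (1/(fρ)) ∂P/∂x
u_g = −(2.6×10⁻³)/(7.94×10⁻⁵ × 1.19) = −27.5 m/s;  v_g = (3.1×10⁻³)/(7.94×10⁻⁵ × 1.19) = 32.8 m/s
|V_g| = √(u_g² + v_g²) = 42.8 m/s

43 m/s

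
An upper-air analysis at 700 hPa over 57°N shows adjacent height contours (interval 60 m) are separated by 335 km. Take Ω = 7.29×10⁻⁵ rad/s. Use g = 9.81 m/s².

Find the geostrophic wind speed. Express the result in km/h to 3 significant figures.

51.7 km/h

Coriolis parameter at 57°N:
f = 2Ω sin φ = 2 × 7.29×10⁻⁵ × sin 57° = 1.22×10⁻⁴ s⁻¹
Height gradient: |∂Z/∂n| = 60 m / 335000 m = 1.79×10⁻⁴
On a pressure surface, geostrophic balance gives V_g = (g/f)|∂Z/∂n|:
V_g = 9.81 × 1.79×10⁻⁴ / 1.22×10⁻⁴ = 14.4 m/s
Converting: 14.4 m/s × 3.6 = 51.7 km/h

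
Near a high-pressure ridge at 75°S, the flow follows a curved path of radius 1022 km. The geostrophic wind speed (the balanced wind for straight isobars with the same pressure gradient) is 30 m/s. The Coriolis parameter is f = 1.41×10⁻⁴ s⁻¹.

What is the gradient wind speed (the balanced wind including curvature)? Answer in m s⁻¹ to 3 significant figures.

Around a high, pressure-gradient force acts outward with centrifugal, so Coriolis balances both:
fV = (1/ρ)|∂P/∂n| + V²/R  →  V² − fR·V + fR·V_g = 0
With fR = 1.41×10⁻⁴ × 1022×10³ m = 144 m/s:
V = [fR − √((fR)² − 4 fR V_g)]/2 = [144 − √(144² − 4×144×30)]/2 = 42.6 m/s
Supergeostrophic (V > V_g = 30 m/s), as expected around a high.

42.6 m s⁻¹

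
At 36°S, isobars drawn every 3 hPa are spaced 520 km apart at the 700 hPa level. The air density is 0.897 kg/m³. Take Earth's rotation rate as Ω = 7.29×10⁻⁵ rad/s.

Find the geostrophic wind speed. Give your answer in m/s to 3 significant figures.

7.50 m/s

Coriolis parameter at 36°S:
f = 2Ω sin φ = 2 × 7.29×10⁻⁵ × sin 36° = 8.57×10⁻⁵ s⁻¹
Pressure gradient: |∂P/∂n| = 300 Pa / 520000 m = 5.77×10⁻⁴ Pa/m
Geostrophic balance (pressure-gradient force = Coriolis force):
V_g = (1/(fρ)) |∂P/∂n| = 5.77×10⁻⁴ / (8.57×10⁻⁵ × 0.897) = 7.50 m/s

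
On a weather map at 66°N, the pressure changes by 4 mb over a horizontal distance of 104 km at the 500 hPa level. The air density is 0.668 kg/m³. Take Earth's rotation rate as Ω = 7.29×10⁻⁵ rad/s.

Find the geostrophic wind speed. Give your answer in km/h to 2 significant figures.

160 km/h

Coriolis parameter at 66°N:
f = 2Ω sin φ = 2 × 7.29×10⁻⁵ × sin 66° = 1.33×10⁻⁴ s⁻¹
Pressure gradient: |∂P/∂n| = 400 Pa / 104000 m = 3.85×10⁻³ Pa/m
Geostrophic balance (pressure-gradient force = Coriolis force):
V_g = (1/(fρ)) |∂P/∂n| = 3.85×10⁻³ / (1.33×10⁻⁴ × 0.668) = 43.2 m/s
Converting: 43.2 m/s × 3.6 = 160 km/h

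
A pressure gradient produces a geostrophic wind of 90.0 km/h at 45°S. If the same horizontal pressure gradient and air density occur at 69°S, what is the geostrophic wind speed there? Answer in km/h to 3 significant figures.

68.2 km/h

With the same pressure gradient and density, V_g ∝ 1/f ∝ 1/sin φ.
V₂ = V₁ · sin φ₁ / sin φ₂ = 90.0 × sin 45° / sin 69°
V₂ = 90.0 × 0.7071/0.9336 = 68.2 km/h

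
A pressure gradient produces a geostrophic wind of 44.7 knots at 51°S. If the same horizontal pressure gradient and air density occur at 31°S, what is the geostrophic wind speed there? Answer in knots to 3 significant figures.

67.4 knots

With the same pressure gradient and density, V_g ∝ 1/f ∝ 1/sin φ.
V₂ = V₁ · sin φ₁ / sin φ₂ = 44.7 × sin 51° / sin 31°
V₂ = 44.7 × 0.7771/0.5150 = 67.4 knots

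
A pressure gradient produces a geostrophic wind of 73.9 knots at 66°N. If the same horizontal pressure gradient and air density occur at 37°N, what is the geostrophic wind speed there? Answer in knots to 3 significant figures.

112 knots

With the same pressure gradient and density, V_g ∝ 1/f ∝ 1/sin φ.
V₂ = V₁ · sin φ₁ / sin φ₂ = 73.9 × sin 66° / sin 37°
V₂ = 73.9 × 0.9135/0.6018 = 112 knots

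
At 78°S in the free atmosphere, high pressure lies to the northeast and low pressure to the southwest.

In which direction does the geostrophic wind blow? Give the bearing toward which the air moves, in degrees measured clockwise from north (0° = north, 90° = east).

135°

The pressure-gradient force points toward the southwest (bearing 225°).
Geostrophic balance: in the Southern Hemisphere the Coriolis force deflects motion to the left, so the geostrophic wind blows 90° to the left of the pressure-gradient force (low pressure on the right).
Rotating 225° by 90° counterclockwise gives 135° — the wind blows toward the southeast.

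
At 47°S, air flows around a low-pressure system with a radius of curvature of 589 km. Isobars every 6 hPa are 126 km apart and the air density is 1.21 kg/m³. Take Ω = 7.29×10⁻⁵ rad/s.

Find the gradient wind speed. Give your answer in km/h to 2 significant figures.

94 km/h

Coriolis parameter at 47°S:
f = 2Ω sin φ = 2 × 7.29×10⁻⁵ × sin 47° = 1.07×10⁻⁴ s⁻¹
Pressure gradient: |∂P/∂n| = 600 Pa / 126000 m = 4.76×10⁻³ Pa/m
Geostrophic speed: V_g = |∂P/∂n|/(fρ) = 4.76×10⁻³/(1.07×10⁻⁴ × 1.21) = 36.9 m/s
Around a low, centrifugal force acts outward with Coriolis, so pressure-gradient force balances both:
(1/ρ)|∂P/∂n| = fV + V²/R  →  V² + fR·V − fR·V_g = 0
With fR = 1.07×10⁻⁴ × 589×10³ m = 62.8 m/s:
V = [−fR + √((fR)² + 4 fR V_g)]/2 = [−62.8 + √(62.8² + 4×62.8×36.9)]/2 = 26.1 m/s
Subgeostrophic (V < V_g = 36.9 m/s), as expected around a low.
Converting: 26.1 m/s × 3.6 = 94 km/h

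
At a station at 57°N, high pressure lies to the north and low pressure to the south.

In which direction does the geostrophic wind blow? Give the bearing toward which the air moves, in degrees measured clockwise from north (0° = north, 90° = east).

The pressure-gradient force points toward the south (bearing 180°).
Geostrophic balance: in the Northern Hemisphere the Coriolis force deflects motion to the right, so the geostrophic wind blows 90° to the right of the pressure-gradient force (low pressure on the left).
Rotating 180° by 90° clockwise gives 270° — the wind blows toward the west.

270°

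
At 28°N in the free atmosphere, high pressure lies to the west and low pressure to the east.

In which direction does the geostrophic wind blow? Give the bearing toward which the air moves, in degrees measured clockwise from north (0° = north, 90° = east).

180°

The pressure-gradient force points toward the east (bearing 090°).
Geostrophic balance: in the Northern Hemisphere the Coriolis force deflects motion to the right, so the geostrophic wind blows 90° to the right of the pressure-gradient force (low pressure on the left).
Rotating 090° by 90° clockwise gives 180° — the wind blows toward the south.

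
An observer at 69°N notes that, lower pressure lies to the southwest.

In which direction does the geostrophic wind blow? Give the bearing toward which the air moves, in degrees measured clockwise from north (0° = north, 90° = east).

The pressure-gradient force points toward the southwest (bearing 225°).
Geostrophic balance: in the Northern Hemisphere the Coriolis force deflects motion to the right, so the geostrophic wind blows 90° to the right of the pressure-gradient force (low pressure on the left).
Rotating 225° by 90° clockwise gives 315° — the wind blows toward the northwest.

315°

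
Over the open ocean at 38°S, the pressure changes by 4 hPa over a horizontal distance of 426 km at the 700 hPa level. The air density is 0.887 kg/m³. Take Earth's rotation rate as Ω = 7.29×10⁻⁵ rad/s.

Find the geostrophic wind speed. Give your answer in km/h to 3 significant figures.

Coriolis parameter at 38°S:
f = 2Ω sin φ = 2 × 7.29×10⁻⁵ × sin 38° = 8.98×10⁻⁵ s⁻¹
Pressure gradient: |∂P/∂n| = 400 Pa / 426000 m = 9.39×10⁻⁴ Pa/m
Geostrophic balance (pressure-gradient force = Coriolis force):
V_g = (1/(fρ)) |∂P/∂n| = 9.39×10⁻⁴ / (8.98×10⁻⁵ × 0.887) = 11.8 m/s
Converting: 11.8 m/s × 3.6 = 42.5 km/h

42.5 km/h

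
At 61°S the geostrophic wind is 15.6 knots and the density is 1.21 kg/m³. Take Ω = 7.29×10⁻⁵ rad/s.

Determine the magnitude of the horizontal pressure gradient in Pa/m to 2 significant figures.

1.2×10⁻³ Pa/m

Coriolis parameter at 61°S:
f = 2Ω sin φ = 2 × 7.29×10⁻⁵ × sin 61° = 1.28×10⁻⁴ s⁻¹
Wind speed in SI: 15.6 knots = 8.03 m/s
Geostrophic balance rearranged: |∂P/∂n| = f ρ V_g
|∂P/∂n| = 1.28×10⁻⁴ × 1.21 × 8.03 = 1.24×10⁻³ Pa/m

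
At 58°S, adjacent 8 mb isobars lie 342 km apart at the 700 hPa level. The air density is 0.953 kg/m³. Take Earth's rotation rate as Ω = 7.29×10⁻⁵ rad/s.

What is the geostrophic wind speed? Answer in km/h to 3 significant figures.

Coriolis parameter at 58°S:
f = 2Ω sin φ = 2 × 7.29×10⁻⁵ × sin 58° = 1.24×10⁻⁴ s⁻¹
Pressure gradient: |∂P/∂n| = 800 Pa / 342000 m = 2.34×10⁻³ Pa/m
Geostrophic balance (pressure-gradient force = Coriolis force):
V_g = (1/(fρ)) |∂P/∂n| = 2.34×10⁻³ / (1.24×10⁻⁴ × 0.953) = 19.9 m/s
Converting: 19.9 m/s × 3.6 = 71.5 km/h

71.5 km/h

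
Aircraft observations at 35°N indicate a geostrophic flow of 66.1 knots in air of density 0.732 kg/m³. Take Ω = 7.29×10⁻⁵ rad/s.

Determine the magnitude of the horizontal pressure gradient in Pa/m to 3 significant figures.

Coriolis parameter at 35°N:
f = 2Ω sin φ = 2 × 7.29×10⁻⁵ × sin 35° = 8.36×10⁻⁵ s⁻¹
Wind speed in SI: 66.1 knots = 34.0 m/s
Geostrophic balance rearranged: |∂P/∂n| = f ρ V_g
|∂P/∂n| = 8.36×10⁻⁵ × 0.732 × 34.0 = 2.08×10⁻³ Pa/m

2.08×10⁻³ Pa/m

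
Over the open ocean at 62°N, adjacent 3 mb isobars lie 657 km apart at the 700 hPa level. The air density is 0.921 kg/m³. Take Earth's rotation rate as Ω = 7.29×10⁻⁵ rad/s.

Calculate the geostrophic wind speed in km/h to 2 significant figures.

Coriolis parameter at 62°N:
f = 2Ω sin φ = 2 × 7.29×10⁻⁵ × sin 62° = 1.29×10⁻⁴ s⁻¹
Pressure gradient: |∂P/∂n| = 300 Pa / 657000 m = 4.57×10⁻⁴ Pa/m
Geostrophic balance (pressure-gradient force = Coriolis force):
V_g = (1/(fρ)) |∂P/∂n| = 4.57×10⁻⁴ / (1.29×10⁻⁴ × 0.921) = 3.85 m/s
Converting: 3.85 m/s × 3.6 = 14 km/h

14 km/h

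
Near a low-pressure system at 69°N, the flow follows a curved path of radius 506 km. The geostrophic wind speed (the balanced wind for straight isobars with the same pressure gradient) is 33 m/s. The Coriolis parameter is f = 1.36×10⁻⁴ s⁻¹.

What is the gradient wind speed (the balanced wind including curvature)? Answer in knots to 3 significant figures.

47.4 knots

Around a low, centrifugal force acts outward with Coriolis, so pressure-gradient force balances both:
(1/ρ)|∂P/∂n| = fV + V²/R  →  V² + fR·V − fR·V_g = 0
With fR = 1.36×10⁻⁴ × 506×10³ m = 68.8 m/s:
V = [−fR + √((fR)² + 4 fR V_g)]/2 = [−68.8 + √(68.8² + 4×68.8×33)]/2 = 24.4 m/s
Subgeostrophic (V < V_g = 33 m/s), as expected around a low.
Converting: 24.4 m/s × 1.944 = 47.4 knots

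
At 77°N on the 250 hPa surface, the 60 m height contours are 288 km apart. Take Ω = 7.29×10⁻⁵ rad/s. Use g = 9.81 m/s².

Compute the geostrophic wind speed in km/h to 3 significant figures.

51.8 km/h

Coriolis parameter at 77°N:
f = 2Ω sin φ = 2 × 7.29×10⁻⁵ × sin 77° = 1.42×10⁻⁴ s⁻¹
Height gradient: |∂Z/∂n| = 60 m / 288000 m = 2.08×10⁻⁴
On a pressure surface, geostrophic balance gives V_g = (g/f)|∂Z/∂n|:
V_g = 9.81 × 2.08×10⁻⁴ / 1.42×10⁻⁴ = 14.4 m/s
Converting: 14.4 m/s × 3.6 = 51.8 km/h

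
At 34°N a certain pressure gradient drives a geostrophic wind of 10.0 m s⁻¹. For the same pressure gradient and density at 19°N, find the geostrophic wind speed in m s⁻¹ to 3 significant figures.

With the same pressure gradient and density, V_g ∝ 1/f ∝ 1/sin φ.
V₂ = V₁ · sin φ₁ / sin φ₂ = 10.0 × sin 34° / sin 19°
V₂ = 10.0 × 0.5592/0.3256 = 17.2 m s⁻¹

17.2 m s⁻¹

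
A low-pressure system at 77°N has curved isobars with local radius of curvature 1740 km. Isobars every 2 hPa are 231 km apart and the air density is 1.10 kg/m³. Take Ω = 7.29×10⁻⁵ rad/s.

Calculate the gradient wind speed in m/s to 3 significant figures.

Coriolis parameter at 77°N:
f = 2Ω sin φ = 2 × 7.29×10⁻⁵ × sin 77° = 1.42×10⁻⁴ s⁻¹
Pressure gradient: |∂P/∂n| = 200 Pa / 231000 m = 8.66×10⁻⁴ Pa/m
Geostrophic speed: V_g = |∂P/∂n|/(fρ) = 8.66×10⁻⁴/(1.42×10⁻⁴ × 1.10) = 5.54 m/s
Around a low, centrifugal force acts outward with Coriolis, so pressure-gradient force balances both:
(1/ρ)|∂P/∂n| = fV + V²/R  →  V² + fR·V − fR·V_g = 0
With fR = 1.42×10⁻⁴ × 1740×10³ m = 247 m/s:
V = [−fR + √((fR)² + 4 fR V_g)]/2 = [−247 + √(247² + 4×247×5.54)]/2 = 5.42 m/s
Subgeostrophic (V < V_g = 5.54 m/s), as expected around a low.

5.42 m/s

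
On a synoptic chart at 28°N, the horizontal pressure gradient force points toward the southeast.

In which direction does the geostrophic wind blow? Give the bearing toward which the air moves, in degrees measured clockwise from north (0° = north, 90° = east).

The pressure-gradient force points toward the southeast (bearing 135°).
Geostrophic balance: in the Northern Hemisphere the Coriolis force deflects motion to the right, so the geostrophic wind blows 90° to the right of the pressure-gradient force (low pressure on the left).
Rotating 135° by 90° clockwise gives 225° — the wind blows toward the southwest.

225°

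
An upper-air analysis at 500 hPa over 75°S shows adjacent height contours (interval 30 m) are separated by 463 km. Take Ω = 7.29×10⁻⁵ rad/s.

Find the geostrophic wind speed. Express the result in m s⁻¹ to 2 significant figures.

4.5 m s⁻¹

Coriolis parameter at 75°S:
f = 2Ω sin φ = 2 × 7.29×10⁻⁵ × sin 75° = 1.41×10⁻⁴ s⁻¹
Height gradient: |∂Z/∂n| = 30 m / 463000 m = 6.48×10⁻⁵
On a pressure surface, geostrophic balance gives V_g = (g/f)|∂Z/∂n|:
V_g = 9.81 × 6.48×10⁻⁵ / 1.41×10⁻⁴ = 4.51 m/s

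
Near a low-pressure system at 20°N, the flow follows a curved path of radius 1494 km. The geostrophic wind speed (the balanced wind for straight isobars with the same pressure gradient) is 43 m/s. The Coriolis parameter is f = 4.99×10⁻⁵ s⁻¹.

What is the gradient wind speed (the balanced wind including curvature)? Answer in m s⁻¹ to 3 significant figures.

Around a low, centrifugal force acts outward with Coriolis, so pressure-gradient force balances both:
(1/ρ)|∂P/∂n| = fV + V²/R  →  V² + fR·V − fR·V_g = 0
With fR = 4.99×10⁻⁵ × 1494×10³ m = 74.6 m/s:
V = [−fR + √((fR)² + 4 fR V_g)]/2 = [−74.6 + √(74.6² + 4×74.6×43)]/2 = 30.5 m/s
Subgeostrophic (V < V_g = 43 m/s), as expected around a low.

30.5 m s⁻¹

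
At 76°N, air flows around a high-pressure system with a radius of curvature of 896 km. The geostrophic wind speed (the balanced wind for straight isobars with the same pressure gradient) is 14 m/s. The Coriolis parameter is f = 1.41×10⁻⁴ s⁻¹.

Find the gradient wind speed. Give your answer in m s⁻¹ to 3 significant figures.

Around a high, pressure-gradient force acts outward with centrifugal, so Coriolis balances both:
fV = (1/ρ)|∂P/∂n| + V²/R  →  V² − fR·V + fR·V_g = 0
With fR = 1.41×10⁻⁴ × 896×10³ m = 126 m/s:
V = [fR − √((fR)² − 4 fR V_g)]/2 = [126 − √(126² − 4×126×14)]/2 = 16 m/s
Supergeostrophic (V > V_g = 14 m/s), as expected around a high.

16.0 m s⁻¹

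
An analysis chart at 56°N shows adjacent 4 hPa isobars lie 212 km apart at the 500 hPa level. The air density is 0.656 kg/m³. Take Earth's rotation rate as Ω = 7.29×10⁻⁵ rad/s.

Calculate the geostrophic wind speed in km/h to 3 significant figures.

Coriolis parameter at 56°N:
f = 2Ω sin φ = 2 × 7.29×10⁻⁵ × sin 56° = 1.21×10⁻⁴ s⁻¹
Pressure gradient: |∂P/∂n| = 400 Pa / 212000 m = 1.89×10⁻³ Pa/m
Geostrophic balance (pressure-gradient force = Coriolis force):
V_g = (1/(fρ)) |∂P/∂n| = 1.89×10⁻³ / (1.21×10⁻⁴ × 0.656) = 23.8 m/s
Converting: 23.8 m/s × 3.6 = 85.7 km/h

85.7 km/h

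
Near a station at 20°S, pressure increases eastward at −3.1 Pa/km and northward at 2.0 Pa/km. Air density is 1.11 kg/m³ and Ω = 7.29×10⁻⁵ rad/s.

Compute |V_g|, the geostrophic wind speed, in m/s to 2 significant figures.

Coriolis parameter at 20°S:
f = 2Ω sin φ = 2 × 7.29×10⁻⁵ × sin 20° = 4.99×10⁻⁵ s⁻¹
In the Southern Hemisphere f is negative: f = −4.99×10⁻⁵ s⁻¹.
Component geostrophic relations (x east, y north):
u_g = −(1/(fρ)) ∂P/∂y,  v_g = (1/(fρ)) ∂P/∂x
u_g = −(2.0×10⁻³)/(−4.99×10⁻⁵ × 1.11) = 36.1 m/s;  v_g = (−3.1×10⁻³)/(−4.99×10⁻⁵ × 1.11) = 56.0 m/s
|V_g| = √(u_g² + v_g²) = 66.6 m/s

67 m/s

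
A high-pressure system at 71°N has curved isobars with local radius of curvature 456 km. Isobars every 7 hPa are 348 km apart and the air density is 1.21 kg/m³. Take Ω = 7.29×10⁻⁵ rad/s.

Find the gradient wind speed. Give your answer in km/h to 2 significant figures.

59 km/h

Coriolis parameter at 71°N:
f = 2Ω sin φ = 2 × 7.29×10⁻⁵ × sin 71° = 1.38×10⁻⁴ s⁻¹
Pressure gradient: |∂P/∂n| = 700 Pa / 348000 m = 2.01×10⁻³ Pa/m
Geostrophic speed: V_g = |∂P/∂n|/(fρ) = 2.01×10⁻³/(1.38×10⁻⁴ × 1.21) = 12.1 m/s
Around a high, pressure-gradient force acts outward with centrifugal, so Coriolis balances both:
fV = (1/ρ)|∂P/∂n| + V²/R  →  V² − fR·V + fR·V_g = 0
With fR = 1.38×10⁻⁴ × 456×10³ m = 62.9 m/s:
V = [fR − √((fR)² − 4 fR V_g)]/2 = [62.9 − √(62.9² − 4×62.9×12.1)]/2 = 16.3 m/s
Supergeostrophic (V > V_g = 12.1 m/s), as expected around a high.
Converting: 16.3 m/s × 3.6 = 59 km/h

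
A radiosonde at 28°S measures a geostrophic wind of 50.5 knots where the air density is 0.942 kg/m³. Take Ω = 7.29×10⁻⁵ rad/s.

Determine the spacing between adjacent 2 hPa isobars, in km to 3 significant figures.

119 km

Coriolis parameter at 28°S:
f = 2Ω sin φ = 2 × 7.29×10⁻⁵ × sin 28° = 6.84×10⁻⁵ s⁻¹
Wind speed in SI: 50.5 knots = 26.0 m/s
Geostrophic balance rearranged: |∂P/∂n| = f ρ V_g
|∂P/∂n| = 6.84×10⁻⁵ × 0.942 × 26.0 = 1.68×10⁻³ Pa/m
Isobar spacing: Δn = ΔP/|∂P/∂n| = 200 Pa / 1.68×10⁻³ Pa/m = 119394 m ≈ 119 km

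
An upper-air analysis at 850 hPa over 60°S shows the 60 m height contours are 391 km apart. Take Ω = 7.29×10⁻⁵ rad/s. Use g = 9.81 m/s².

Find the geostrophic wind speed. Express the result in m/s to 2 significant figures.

12 m/s

Coriolis parameter at 60°S:
f = 2Ω sin φ = 2 × 7.29×10⁻⁵ × sin 60° = 1.26×10⁻⁴ s⁻¹
Height gradient: |∂Z/∂n| = 60 m / 391000 m = 1.53×10⁻⁴
On a pressure surface, geostrophic balance gives V_g = (g/f)|∂Z/∂n|:
V_g = 9.81 × 1.53×10⁻⁴ / 1.26×10⁻⁴ = 11.9 m/s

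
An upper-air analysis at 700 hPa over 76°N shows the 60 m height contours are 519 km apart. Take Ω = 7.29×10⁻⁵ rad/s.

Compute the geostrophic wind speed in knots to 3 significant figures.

15.6 knots

Coriolis parameter at 76°N:
f = 2Ω sin φ = 2 × 7.29×10⁻⁵ × sin 76° = 1.41×10⁻⁴ s⁻¹
Height gradient: |∂Z/∂n| = 60 m / 519000 m = 1.16×10⁻⁴
On a pressure surface, geostrophic balance gives V_g = (g/f)|∂Z/∂n|:
V_g = 9.81 × 1.16×10⁻⁴ / 1.41×10⁻⁴ = 8.02 m/s
Converting: 8.02 m/s × 1.944 = 15.6 knots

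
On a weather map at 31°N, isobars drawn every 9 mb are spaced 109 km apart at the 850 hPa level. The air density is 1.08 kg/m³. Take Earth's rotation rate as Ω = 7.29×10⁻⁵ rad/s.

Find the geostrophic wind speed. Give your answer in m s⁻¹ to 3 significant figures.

Coriolis parameter at 31°N:
f = 2Ω sin φ = 2 × 7.29×10⁻⁵ × sin 31° = 7.51×10⁻⁵ s⁻¹
Pressure gradient: |∂P/∂n| = 900 Pa / 109000 m = 8.26×10⁻³ Pa/m
Geostrophic balance (pressure-gradient force = Coriolis force):
V_g = (1/(fρ)) |∂P/∂n| = 8.26×10⁻³ / (7.51×10⁻⁵ × 1.08) = 102 m/s

102 m s⁻¹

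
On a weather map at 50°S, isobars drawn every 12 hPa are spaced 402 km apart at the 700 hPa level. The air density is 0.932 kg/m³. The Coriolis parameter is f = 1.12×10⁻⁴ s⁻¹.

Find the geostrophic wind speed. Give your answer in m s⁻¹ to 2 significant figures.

29 m s⁻¹

Pressure gradient: |∂P/∂n| = 1200 Pa / 402000 m = 2.99×10⁻³ Pa/m
Geostrophic balance (pressure-gradient force = Coriolis force):
V_g = (1/(fρ)) |∂P/∂n| = 2.99×10⁻³ / (1.12×10⁻⁴ × 0.932) = 28.6 m/s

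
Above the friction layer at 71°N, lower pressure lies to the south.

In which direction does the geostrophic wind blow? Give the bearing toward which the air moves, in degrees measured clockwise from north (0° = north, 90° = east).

270°

The pressure-gradient force points toward the south (bearing 180°).
Geostrophic balance: in the Northern Hemisphere the Coriolis force deflects motion to the right, so the geostrophic wind blows 90° to the right of the pressure-gradient force (low pressure on the left).
Rotating 180° by 90° clockwise gives 270° — the wind blows toward the west.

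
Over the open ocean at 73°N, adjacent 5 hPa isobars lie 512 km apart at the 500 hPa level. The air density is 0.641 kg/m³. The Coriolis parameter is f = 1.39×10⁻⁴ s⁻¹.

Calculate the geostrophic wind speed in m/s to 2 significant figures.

11 m/s

Pressure gradient: |∂P/∂n| = 500 Pa / 512000 m = 9.77×10⁻⁴ Pa/m
Geostrophic balance (pressure-gradient force = Coriolis force):
V_g = (1/(fρ)) |∂P/∂n| = 9.77×10⁻⁴ / (1.39×10⁻⁴ × 0.641) = 11.0 m/s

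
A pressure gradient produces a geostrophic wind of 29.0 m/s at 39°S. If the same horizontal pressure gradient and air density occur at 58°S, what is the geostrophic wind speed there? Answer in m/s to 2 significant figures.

With the same pressure gradient and density, V_g ∝ 1/f ∝ 1/sin φ.
V₂ = V₁ · sin φ₁ / sin φ₂ = 29.0 × sin 39° / sin 58°
V₂ = 29.0 × 0.6293/0.8480 = 22 m/s

22 m/s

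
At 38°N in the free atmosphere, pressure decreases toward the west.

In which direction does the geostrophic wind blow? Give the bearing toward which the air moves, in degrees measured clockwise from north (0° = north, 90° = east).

000°

The pressure-gradient force points toward the west (bearing 270°).
Geostrophic balance: in the Northern Hemisphere the Coriolis force deflects motion to the right, so the geostrophic wind blows 90° to the right of the pressure-gradient force (low pressure on the left).
Rotating 270° by 90° clockwise gives 000° — the wind blows toward the north.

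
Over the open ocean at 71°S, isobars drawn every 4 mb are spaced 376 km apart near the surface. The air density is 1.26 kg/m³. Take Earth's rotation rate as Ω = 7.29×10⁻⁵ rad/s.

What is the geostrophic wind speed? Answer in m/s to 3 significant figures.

6.12 m/s

Coriolis parameter at 71°S:
f = 2Ω sin φ = 2 × 7.29×10⁻⁵ × sin 71° = 1.38×10⁻⁴ s⁻¹
Pressure gradient: |∂P/∂n| = 400 Pa / 376000 m = 1.06×10⁻³ Pa/m
Geostrophic balance (pressure-gradient force = Coriolis force):
V_g = (1/(fρ)) |∂P/∂n| = 1.06×10⁻³ / (1.38×10⁻⁴ × 1.26) = 6.12 m/s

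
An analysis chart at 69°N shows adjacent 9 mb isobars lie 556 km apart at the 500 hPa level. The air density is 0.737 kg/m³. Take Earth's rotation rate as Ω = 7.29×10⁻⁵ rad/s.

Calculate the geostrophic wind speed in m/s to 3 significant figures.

16.1 m/s

Coriolis parameter at 69°N:
f = 2Ω sin φ = 2 × 7.29×10⁻⁵ × sin 69° = 1.36×10⁻⁴ s⁻¹
Pressure gradient: |∂P/∂n| = 900 Pa / 556000 m = 1.62×10⁻³ Pa/m
Geostrophic balance (pressure-gradient force = Coriolis force):
V_g = (1/(fρ)) |∂P/∂n| = 1.62×10⁻³ / (1.36×10⁻⁴ × 0.737) = 16.1 m/s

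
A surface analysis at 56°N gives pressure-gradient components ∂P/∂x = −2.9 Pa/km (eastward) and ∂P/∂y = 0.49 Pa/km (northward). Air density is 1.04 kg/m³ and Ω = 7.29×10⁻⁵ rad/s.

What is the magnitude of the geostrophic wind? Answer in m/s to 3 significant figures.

23.4 m/s

Coriolis parameter at 56°N:
f = 2Ω sin φ = 2 × 7.29×10⁻⁵ × sin 56° = 1.21×10⁻⁴ s⁻¹
Component geostrophic relations (x east, y north):
u_g = −(1/(fρ)) ∂P/∂y,  v_g = (1/(fρ)) ∂P/∂x
u_g = −(0.49×10⁻³)/(1.21×10⁻⁴ × 1.04) = −3.90 m/s;  v_g = (−2.9×10⁻³)/(1.21×10⁻⁴ × 1.04) = −23.1 m/s
|V_g| = √(u_g² + v_g²) = 23.4 m/s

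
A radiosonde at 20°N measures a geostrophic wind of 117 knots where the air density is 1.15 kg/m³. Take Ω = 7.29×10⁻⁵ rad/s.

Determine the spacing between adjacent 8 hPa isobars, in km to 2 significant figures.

230 km

Coriolis parameter at 20°N:
f = 2Ω sin φ = 2 × 7.29×10⁻⁵ × sin 20° = 4.99×10⁻⁵ s⁻¹
Wind speed in SI: 117 knots = 60.2 m/s
Geostrophic balance rearranged: |∂P/∂n| = f ρ V_g
|∂P/∂n| = 4.99×10⁻⁵ × 1.15 × 60.2 = 3.45×10⁻³ Pa/m
Isobar spacing: Δn = ΔP/|∂P/∂n| = 800 Pa / 3.45×10⁻³ Pa/m = 231771 m ≈ 230 km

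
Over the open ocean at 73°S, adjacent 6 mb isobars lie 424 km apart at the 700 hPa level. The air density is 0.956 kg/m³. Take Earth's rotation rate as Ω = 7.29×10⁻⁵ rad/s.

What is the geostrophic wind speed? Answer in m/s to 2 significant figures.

11 m/s

Coriolis parameter at 73°S:
f = 2Ω sin φ = 2 × 7.29×10⁻⁵ × sin 73° = 1.39×10⁻⁴ s⁻¹
Pressure gradient: |∂P/∂n| = 600 Pa / 424000 m = 1.42×10⁻³ Pa/m
Geostrophic balance (pressure-gradient force = Coriolis force):
V_g = (1/(fρ)) |∂P/∂n| = 1.42×10⁻³ / (1.39×10⁻⁴ × 0.956) = 10.6 m/s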